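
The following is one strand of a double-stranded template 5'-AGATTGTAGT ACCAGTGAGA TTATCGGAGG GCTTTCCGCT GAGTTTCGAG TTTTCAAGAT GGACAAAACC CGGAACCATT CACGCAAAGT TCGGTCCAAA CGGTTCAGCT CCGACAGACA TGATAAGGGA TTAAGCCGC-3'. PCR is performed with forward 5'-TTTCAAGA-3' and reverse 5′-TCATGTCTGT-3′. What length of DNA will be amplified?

Scanning the template, TTTCAAGA occurs at positions 52–59; this primer anneals to the bottom strand there with its 3' end pointing downstream.
Reverse complement of the reverse primer: ACAGACATGA. This occurs on the top strand at positions 114–123.
The product runs from position 52 to position 123, so its length is 123 − 52 + 1 = 72 bp.

72 bp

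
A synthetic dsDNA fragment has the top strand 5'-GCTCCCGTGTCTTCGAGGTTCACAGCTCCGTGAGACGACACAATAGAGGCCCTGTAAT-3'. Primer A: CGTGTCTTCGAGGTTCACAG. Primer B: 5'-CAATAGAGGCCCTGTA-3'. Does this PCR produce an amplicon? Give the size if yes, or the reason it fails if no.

No product — both primers anneal to the same strand and extend in the same direction.

Primer A (CGTGTCTTCGAGGTTCACAG) matches the top strand at positions 6–25 (3' end points downstream).
Primer B (CAATAGAGGCCCTGTA) also matches the top strand directly, at positions 41–56 — its reverse complement TACAGGGCCTCTATTG is not present.
Both primers anneal to the bottom strand with 3' ends pointing the same way, so neither can prime synthesis back toward the other.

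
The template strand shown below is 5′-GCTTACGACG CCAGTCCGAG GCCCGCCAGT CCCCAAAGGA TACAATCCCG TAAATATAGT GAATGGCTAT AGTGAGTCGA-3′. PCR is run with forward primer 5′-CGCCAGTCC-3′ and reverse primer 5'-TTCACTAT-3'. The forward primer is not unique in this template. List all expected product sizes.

55 bp, 40 bp

The forward primer CGCCAGTCC matches the top strand at positions 9–17, 24–32.
The reverse primer's reverse complement is ATAGTGAA, matching at positions 56–63.
Each forward site pairs with the reverse site to give a product ending at position 63: sizes 55, 40 bp.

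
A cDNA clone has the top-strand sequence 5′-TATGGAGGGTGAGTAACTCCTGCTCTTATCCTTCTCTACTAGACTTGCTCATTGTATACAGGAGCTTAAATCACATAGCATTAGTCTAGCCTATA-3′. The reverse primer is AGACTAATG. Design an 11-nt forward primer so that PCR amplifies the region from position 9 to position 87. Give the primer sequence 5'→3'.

5'-GTGAGTAACTC-3'

The reverse primer's reverse complement CATTAGTCT matches the template at positions 79–87; the product starts at position 9.
The forward primer is identical to the top strand over positions 9–19: GTGAGTAACTC.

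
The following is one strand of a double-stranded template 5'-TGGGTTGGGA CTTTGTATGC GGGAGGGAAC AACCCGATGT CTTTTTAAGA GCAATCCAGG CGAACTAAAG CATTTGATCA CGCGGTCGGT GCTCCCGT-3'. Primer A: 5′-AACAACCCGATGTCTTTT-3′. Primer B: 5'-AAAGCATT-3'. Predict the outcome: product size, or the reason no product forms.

No product — both primers anneal to the same strand and extend in the same direction.

Primer A (AACAACCCGATGTCTTTT) matches the top strand at positions 28–45 (3' end points downstream).
Primer B (AAAGCATT) also matches the top strand directly, at positions 67–74 — its reverse complement AATGCTTT is not present.
Both primers anneal to the bottom strand with 3' ends pointing the same way, so neither can prime synthesis back toward the other.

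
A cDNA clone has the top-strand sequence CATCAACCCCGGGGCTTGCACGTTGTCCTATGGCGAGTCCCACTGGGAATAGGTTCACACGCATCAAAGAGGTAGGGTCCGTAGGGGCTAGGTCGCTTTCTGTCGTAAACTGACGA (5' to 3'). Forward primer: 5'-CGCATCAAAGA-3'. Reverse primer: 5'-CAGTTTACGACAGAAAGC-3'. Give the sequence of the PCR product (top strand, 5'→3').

The forward primer matches the template at positions 60–70.
Taking the reverse complement of CAGTTTACGACAGAAAGC gives GCTTTCTGTCGTAAACTG, found at positions 95–112 on the template; the primer anneals here to the top strand with its 3' end pointing upstream.
The product is the template from position 60 through 112 (53 bp).

5'-CGCATCAAAGAGGTAGGGTCCGTAGGGGCTAGGTCGCTTTCTGTCGTAAACTG-3'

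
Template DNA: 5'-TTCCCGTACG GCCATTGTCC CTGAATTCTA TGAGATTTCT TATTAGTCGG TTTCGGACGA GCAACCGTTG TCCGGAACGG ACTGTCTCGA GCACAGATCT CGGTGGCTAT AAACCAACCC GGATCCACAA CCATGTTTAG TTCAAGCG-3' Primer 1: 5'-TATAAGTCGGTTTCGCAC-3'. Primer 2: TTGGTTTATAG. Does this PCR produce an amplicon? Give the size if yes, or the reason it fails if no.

No product — primer 1 has no binding site in the template.

Primer 1 (TATAAGTCGGTTTCGCAC) does not match the top strand, and its reverse complement GTGCGAAACCGACTTATA does not match either.
With no annealing site for primer 1, no amplification occurs.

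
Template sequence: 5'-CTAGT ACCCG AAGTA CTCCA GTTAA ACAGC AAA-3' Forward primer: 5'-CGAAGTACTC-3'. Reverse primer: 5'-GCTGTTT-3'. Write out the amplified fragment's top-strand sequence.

The forward primer matches the template at positions 9–18.
Reverse complement of the reverse primer: AAACAGC. This occurs on the top strand at positions 24–30.
The product is the template from position 9 through 30 (22 bp).

5'-CGAAGTACTCCAGTTAAACAGC-3'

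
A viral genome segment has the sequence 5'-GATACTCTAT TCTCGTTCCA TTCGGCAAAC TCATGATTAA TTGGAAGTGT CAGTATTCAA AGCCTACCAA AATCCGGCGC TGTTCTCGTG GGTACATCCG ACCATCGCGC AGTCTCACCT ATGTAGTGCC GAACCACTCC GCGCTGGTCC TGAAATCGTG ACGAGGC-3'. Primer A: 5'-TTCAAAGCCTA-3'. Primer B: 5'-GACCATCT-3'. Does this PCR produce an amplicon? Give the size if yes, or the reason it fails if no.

No product — primer B has no binding site in the template.

Primer B (GACCATCT) does not match the top strand, and its reverse complement AGATGGTC does not match either.
With no annealing site for primer B, no amplification occurs.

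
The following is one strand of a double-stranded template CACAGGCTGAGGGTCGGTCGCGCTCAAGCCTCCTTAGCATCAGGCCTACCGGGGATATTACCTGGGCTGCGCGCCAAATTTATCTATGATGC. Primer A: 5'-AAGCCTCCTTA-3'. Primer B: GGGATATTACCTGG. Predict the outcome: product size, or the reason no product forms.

No product — both primers anneal to the same strand and extend in the same direction.

Primer A (AAGCCTCCTTA) matches the top strand at positions 26–36 (3' end points downstream).
Primer B (GGGATATTACCTGG) also matches the top strand directly, at positions 52–65 — its reverse complement CCAGGTAATATCCC is not present.
Both primers anneal to the bottom strand with 3' ends pointing the same way, so neither can prime synthesis back toward the other.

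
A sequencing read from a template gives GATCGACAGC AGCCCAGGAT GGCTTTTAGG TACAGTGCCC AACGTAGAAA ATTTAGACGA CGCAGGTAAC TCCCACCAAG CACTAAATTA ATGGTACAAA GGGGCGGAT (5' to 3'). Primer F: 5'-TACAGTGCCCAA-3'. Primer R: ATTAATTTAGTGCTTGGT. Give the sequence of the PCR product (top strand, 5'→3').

5'-TACAGTGCCCAACGTAGAAAATTTAGACGACGCAGGTAACTCCCACCAAGCACTAAATTAAT-3'

Scanning the template, TACAGTGCCCAA occurs at positions 31–42; this primer anneals to the bottom strand there with its 3' end pointing downstream.
Reverse complement of the reverse primer: ACCAAGCACTAAATTAAT. This occurs on the top strand at positions 75–92.
The product is the template from position 31 through 92 (62 bp).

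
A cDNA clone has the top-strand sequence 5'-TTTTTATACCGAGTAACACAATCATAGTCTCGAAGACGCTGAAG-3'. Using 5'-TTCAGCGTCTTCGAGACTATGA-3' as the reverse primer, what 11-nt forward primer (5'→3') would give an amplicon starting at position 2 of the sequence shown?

5'-TTTTATACCGA-3'

The reverse primer's reverse complement TCATAGTCTCGAAGACGCTGAA matches the template at positions 22–43; the product starts at position 2.
The forward primer is identical to the top strand over positions 2–12: TTTTATACCGA.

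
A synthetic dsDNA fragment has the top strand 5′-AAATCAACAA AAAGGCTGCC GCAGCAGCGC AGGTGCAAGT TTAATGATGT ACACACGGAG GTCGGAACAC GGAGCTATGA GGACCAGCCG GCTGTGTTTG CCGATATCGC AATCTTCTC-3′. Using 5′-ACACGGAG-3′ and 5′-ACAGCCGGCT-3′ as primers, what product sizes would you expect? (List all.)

The forward primer ACACGGAG matches the top strand at positions 53–60, 67–74.
The reverse primer's reverse complement is AGCCGGCTGT, matching at positions 86–95.
Each forward site pairs with the reverse site to give a product ending at position 95: sizes 43, 29 bp.

43 bp, 29 bp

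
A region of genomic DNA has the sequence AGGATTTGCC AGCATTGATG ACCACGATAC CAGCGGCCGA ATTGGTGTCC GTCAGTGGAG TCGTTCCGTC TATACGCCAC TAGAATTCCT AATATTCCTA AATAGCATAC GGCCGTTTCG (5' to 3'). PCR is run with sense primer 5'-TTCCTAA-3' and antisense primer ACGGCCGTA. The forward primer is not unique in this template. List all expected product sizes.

The forward primer TTCCTAA matches the top strand at positions 86–92, 95–101.
The reverse primer's reverse complement is TACGGCCGT, matching at positions 108–116.
Each forward site pairs with the reverse site to give a product ending at position 116: sizes 31, 22 bp.

31 bp, 22 bp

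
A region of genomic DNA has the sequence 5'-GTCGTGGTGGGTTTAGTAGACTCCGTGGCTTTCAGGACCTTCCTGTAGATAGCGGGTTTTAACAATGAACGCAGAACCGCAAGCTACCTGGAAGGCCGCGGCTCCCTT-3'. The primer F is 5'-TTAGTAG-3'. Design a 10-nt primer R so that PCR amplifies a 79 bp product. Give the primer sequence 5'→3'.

The forward primer binds at positions 13–19, so a 79 bp product ends at position 13 + 79 − 1 = 91.
The reverse primer anneals to the top strand over positions 82–91, i.e. to AGCTACCTGG.
Its sequence written 5'→3' is the reverse complement: CCAGGTAGCT.

5'-CCAGGTAGCT-3'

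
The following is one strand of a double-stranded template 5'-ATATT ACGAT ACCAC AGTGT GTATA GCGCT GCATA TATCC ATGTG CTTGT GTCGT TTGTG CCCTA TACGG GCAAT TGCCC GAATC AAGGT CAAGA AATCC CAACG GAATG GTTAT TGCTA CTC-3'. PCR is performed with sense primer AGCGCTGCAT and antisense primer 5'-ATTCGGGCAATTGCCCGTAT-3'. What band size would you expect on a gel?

Forward primer AGCGCTGCAT is found on the top strand at positions 25–34.
Reverse complement of the reverse primer: ATACGGGCAATTGCCCGAAT. This occurs on the top strand at positions 65–84.
Product length = (reverse-primer end) − (forward-primer start) + 1 = 84 − 25 + 1 = 60 bp.

60 bp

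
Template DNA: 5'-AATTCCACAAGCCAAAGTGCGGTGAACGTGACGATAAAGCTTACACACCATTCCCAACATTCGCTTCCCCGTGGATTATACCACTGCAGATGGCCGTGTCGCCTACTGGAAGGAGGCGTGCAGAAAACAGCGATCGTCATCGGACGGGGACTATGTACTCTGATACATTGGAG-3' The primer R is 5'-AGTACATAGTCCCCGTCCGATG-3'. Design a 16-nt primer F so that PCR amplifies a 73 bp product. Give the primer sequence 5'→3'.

5'-CAGATGGCCGTGTCGC-3'

The reverse primer's reverse complement CATCGGACGGGGACTATGTACT matches the template at positions 138–159, so the product ends at position 159.
A 73 bp product then starts at position 159 − 73 + 1 = 87.
The forward primer is identical to the top strand there: CAGATGGCCGTGTCGC.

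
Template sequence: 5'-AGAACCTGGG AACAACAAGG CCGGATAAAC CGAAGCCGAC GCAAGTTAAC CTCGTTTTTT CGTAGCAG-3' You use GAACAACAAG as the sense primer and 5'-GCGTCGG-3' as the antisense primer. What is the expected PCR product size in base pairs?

Forward primer GAACAACAAG is found on the top strand at positions 10–19.
Reverse complement of the reverse primer: CCGACGC. This occurs on the top strand at positions 36–42.
Product length = (reverse-primer end) − (forward-primer start) + 1 = 42 − 10 + 1 = 33 bp.

33 bp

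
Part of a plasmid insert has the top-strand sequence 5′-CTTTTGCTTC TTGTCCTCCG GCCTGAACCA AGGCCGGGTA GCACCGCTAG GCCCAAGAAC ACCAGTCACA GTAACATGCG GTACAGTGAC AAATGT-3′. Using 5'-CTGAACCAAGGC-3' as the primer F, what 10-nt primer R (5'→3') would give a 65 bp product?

The forward primer binds at positions 23–34, so a 65 bp product ends at position 23 + 65 − 1 = 87.
The reverse primer anneals to the top strand over positions 78–87, i.e. to GCGGTACAGT.
Its sequence written 5'→3' is the reverse complement: ACTGTACCGC.

5'-ACTGTACCGC-3'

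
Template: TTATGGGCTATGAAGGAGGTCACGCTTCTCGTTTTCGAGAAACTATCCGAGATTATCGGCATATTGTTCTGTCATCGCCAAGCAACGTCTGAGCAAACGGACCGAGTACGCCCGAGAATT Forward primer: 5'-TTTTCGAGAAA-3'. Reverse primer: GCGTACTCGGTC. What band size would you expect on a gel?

80 bp

Forward primer TTTTCGAGAAA is found on the top strand at positions 32–42.
The reverse primer's reverse complement is GACCGAGTACGC, which matches the template at positions 100–111.
The product runs from position 32 to position 111, so its length is 111 − 32 + 1 = 80 bp.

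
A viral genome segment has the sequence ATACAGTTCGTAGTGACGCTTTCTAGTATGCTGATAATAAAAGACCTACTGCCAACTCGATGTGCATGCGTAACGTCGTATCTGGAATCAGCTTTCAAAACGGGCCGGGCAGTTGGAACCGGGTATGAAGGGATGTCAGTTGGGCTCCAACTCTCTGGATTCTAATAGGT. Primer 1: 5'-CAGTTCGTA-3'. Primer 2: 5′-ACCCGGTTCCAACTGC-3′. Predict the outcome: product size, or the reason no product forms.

Primer 1 (CAGTTCGTA) matches the top strand at positions 4–12; it acts as a forward primer.
Primer 2's reverse complement is GCAGTTGGAACCGGGT, matching the top strand at positions 109–124; it acts as a reverse primer.
The 3' ends face each other across positions 4–124, giving a 121 bp product.

Yes — a 121 bp product.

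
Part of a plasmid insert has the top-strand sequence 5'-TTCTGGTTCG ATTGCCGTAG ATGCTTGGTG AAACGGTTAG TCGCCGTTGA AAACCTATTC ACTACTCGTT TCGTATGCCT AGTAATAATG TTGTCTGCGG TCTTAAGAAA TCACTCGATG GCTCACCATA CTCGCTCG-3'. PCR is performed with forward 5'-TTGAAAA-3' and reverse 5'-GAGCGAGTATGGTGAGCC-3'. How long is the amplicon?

91 bp

Forward primer TTGAAAA is found on the top strand at positions 47–53.
The reverse primer's reverse complement is GGCTCACCATACTCGCTC, which matches the template at positions 120–137.
Amplicon spans positions 47–137: 91 bp.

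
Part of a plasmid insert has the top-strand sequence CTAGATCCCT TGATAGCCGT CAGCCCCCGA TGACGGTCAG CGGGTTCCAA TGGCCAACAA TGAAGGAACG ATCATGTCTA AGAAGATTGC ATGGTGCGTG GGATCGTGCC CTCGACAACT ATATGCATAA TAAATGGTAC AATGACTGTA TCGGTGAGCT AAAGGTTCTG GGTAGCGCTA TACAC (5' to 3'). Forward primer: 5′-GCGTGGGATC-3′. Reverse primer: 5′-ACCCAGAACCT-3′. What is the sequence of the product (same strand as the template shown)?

5'-GCGTGGGATCGTGCCCTCGACAACTATATGCATAATAAATGGTACAATGACTGTATCGGTGAGCTAAAGGTTCTGGGT-3'

Forward primer GCGTGGGATC is found on the top strand at positions 96–105.
Taking the reverse complement of ACCCAGAACCT gives AGGTTCTGGGT, found at positions 163–173 on the template; the primer anneals here to the top strand with its 3' end pointing upstream.
The product is the template from position 96 through 173 (78 bp).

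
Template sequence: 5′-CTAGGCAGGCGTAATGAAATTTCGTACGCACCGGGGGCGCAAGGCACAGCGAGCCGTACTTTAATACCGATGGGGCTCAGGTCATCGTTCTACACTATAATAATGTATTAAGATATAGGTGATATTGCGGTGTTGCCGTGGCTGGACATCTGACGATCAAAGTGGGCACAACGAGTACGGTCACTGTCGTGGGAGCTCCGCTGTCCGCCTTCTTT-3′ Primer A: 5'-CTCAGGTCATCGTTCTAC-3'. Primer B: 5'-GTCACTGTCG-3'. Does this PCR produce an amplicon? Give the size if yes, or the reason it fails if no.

No product — both primers anneal to the same strand and extend in the same direction.

Primer A (CTCAGGTCATCGTTCTAC) matches the top strand at positions 76–93 (3' end points downstream).
Primer B (GTCACTGTCG) also matches the top strand directly, at positions 180–189 — its reverse complement CGACAGTGAC is not present.
Both primers anneal to the bottom strand with 3' ends pointing the same way, so neither can prime synthesis back toward the other.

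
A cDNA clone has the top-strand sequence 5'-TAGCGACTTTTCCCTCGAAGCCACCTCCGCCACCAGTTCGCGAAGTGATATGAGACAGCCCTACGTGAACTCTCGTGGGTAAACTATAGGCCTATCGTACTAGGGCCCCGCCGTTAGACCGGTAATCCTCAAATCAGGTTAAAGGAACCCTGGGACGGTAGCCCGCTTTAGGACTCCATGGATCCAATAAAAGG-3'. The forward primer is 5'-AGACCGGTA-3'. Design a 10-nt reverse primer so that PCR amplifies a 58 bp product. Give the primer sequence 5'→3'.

The forward primer binds at positions 116–124, so a 58 bp product ends at position 116 + 58 − 1 = 173.
The reverse primer anneals to the top strand over positions 164–173, i.e. to CGCTTTAGGA.
Its sequence written 5'→3' is the reverse complement: TCCTAAAGCG.

5'-TCCTAAAGCG-3'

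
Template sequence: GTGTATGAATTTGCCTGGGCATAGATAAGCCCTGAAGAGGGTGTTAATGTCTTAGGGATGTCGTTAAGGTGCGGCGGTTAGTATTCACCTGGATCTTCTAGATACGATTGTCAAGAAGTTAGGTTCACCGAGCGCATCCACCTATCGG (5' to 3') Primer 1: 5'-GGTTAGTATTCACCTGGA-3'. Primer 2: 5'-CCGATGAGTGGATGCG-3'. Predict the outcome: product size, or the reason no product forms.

No product — primer 2 has no binding site in the template.

Primer 2 (CCGATGAGTGGATGCG) does not match the top strand, and its reverse complement CGCATCCACTCATCGG does not match either.
With no annealing site for primer 2, no amplification occurs.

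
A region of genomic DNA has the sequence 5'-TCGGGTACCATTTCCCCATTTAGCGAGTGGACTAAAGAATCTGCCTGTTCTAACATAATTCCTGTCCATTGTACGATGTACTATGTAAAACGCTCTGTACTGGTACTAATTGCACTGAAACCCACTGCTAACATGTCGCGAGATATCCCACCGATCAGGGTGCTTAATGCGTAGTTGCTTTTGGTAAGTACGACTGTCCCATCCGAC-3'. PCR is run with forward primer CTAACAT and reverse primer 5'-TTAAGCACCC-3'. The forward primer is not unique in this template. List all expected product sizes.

118 bp, 40 bp

The forward primer CTAACAT matches the top strand at positions 50–56, 128–134.
The reverse primer's reverse complement is GGGTGCTTAA, matching at positions 158–167.
Each forward site pairs with the reverse site to give a product ending at position 167: sizes 118, 40 bp.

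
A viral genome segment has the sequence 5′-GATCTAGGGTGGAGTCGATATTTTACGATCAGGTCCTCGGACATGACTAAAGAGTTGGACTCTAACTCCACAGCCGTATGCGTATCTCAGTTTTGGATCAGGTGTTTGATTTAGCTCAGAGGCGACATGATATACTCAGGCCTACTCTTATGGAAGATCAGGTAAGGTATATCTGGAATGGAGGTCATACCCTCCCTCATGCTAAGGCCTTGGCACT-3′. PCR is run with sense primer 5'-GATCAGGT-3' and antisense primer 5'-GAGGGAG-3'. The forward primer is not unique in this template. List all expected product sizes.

172 bp, 103 bp, 43 bp

The forward primer GATCAGGT matches the top strand at positions 27–34, 96–103, 156–163.
The reverse primer's reverse complement is CTCCCTC, matching at positions 192–198.
Each forward site pairs with the reverse site to give a product ending at position 198: sizes 172, 103, 43 bp.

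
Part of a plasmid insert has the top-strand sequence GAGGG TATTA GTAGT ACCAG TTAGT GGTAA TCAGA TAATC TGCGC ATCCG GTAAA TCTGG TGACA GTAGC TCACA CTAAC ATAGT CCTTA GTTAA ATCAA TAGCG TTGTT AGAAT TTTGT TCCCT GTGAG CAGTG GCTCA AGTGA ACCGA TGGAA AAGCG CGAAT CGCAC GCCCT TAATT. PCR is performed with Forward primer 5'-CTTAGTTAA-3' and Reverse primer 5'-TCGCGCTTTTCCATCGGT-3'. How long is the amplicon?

The forward primer matches the template at positions 87–95.
Taking the reverse complement of TCGCGCTTTTCCATCGGT gives ACCGATGGAAAAGCGCGA, found at positions 146–163 on the template; the primer anneals here to the top strand with its 3' end pointing upstream.
Amplicon spans positions 87–163: 77 bp.

77 bp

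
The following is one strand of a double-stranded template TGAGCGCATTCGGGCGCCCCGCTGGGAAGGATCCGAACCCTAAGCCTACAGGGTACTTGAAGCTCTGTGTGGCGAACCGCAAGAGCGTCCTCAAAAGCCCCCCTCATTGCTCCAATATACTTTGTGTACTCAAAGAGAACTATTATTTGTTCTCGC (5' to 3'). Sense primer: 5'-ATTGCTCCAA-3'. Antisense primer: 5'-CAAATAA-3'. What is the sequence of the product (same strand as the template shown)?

5'-ATTGCTCCAATATACTTTGTGTACTCAAAGAGAACTATTATTTG-3'

The forward primer matches the template at positions 106–115.
Reverse complement of the reverse primer: TTATTTG. This occurs on the top strand at positions 143–149.
The product is the template from position 106 through 149 (44 bp).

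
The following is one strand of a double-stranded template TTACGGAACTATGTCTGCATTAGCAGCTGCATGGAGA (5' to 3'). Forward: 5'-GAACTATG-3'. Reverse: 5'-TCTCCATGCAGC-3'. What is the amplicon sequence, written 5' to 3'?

The forward primer matches the template at positions 6–13.
The reverse primer's reverse complement is GCTGCATGGAGA, which matches the template at positions 26–37.
The product is the template from position 6 through 37 (32 bp).

5'-GAACTATGTCTGCATTAGCAGCTGCATGGAGA-3'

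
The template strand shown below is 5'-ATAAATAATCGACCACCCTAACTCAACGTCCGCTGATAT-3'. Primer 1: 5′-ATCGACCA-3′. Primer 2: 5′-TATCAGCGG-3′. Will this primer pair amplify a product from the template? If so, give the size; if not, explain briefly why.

Primer 1 (ATCGACCA) matches the top strand at positions 8–15; it acts as a forward primer.
Primer 2's reverse complement is CCGCTGATA, matching the top strand at positions 30–38; it acts as a reverse primer.
The 3' ends face each other across positions 8–38, giving a 31 bp product.

Yes — a 31 bp product.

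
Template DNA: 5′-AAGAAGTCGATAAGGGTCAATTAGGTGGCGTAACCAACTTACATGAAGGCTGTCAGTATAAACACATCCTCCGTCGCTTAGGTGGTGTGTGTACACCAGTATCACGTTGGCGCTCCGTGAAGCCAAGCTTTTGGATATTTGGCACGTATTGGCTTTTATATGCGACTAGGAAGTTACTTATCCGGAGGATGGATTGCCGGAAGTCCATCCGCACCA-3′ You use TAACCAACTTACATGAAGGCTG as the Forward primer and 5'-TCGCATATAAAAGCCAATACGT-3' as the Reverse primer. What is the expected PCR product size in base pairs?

Forward primer TAACCAACTTACATGAAGGCTG is found on the top strand at positions 31–52.
The reverse primer's reverse complement is ACGTATTGGCTTTTATATGCGA, which matches the template at positions 144–165.
Amplicon spans positions 31–165: 135 bp.

135 bp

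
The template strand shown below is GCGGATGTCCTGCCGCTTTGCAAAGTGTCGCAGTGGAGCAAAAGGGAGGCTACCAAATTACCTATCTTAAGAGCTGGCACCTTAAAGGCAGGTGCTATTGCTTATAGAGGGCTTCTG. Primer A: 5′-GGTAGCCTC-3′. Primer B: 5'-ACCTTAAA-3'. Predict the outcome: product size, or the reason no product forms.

Primer A (GGTAGCCTC) has reverse complement GAGGCTACC, which matches the top strand at positions 46–54; primer A anneals to the top strand there with its 3' end pointing upstream toward position 46.
Primer B (ACCTTAAA) matches the top strand directly at positions 79–86; it anneals to the bottom strand with its 3' end pointing downstream toward position 86.
The 3' ends diverge (primer A extends toward position 1, primer B toward position 117), so the primers never converge on a shared product.

No product — the primers' 3' ends point away from each other.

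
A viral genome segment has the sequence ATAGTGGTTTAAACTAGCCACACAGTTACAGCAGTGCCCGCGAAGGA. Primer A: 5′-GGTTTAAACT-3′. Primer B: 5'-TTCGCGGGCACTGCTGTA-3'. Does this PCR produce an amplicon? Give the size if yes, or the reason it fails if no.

Yes — a 39 bp product.

Primer A (GGTTTAAACT) matches the top strand at positions 6–15; it acts as a forward primer.
Primer B's reverse complement is TACAGCAGTGCCCGCGAA, matching the top strand at positions 27–44; it acts as a reverse primer.
The 3' ends face each other across positions 6–44, giving a 39 bp product.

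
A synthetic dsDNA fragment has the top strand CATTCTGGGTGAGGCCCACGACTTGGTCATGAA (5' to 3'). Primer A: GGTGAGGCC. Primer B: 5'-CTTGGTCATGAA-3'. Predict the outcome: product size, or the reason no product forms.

No product — both primers anneal to the same strand and extend in the same direction.

Primer A (GGTGAGGCC) matches the top strand at positions 8–16 (3' end points downstream).
Primer B (CTTGGTCATGAA) also matches the top strand directly, at positions 22–33 — its reverse complement TTCATGACCAAG is not present.
Both primers anneal to the bottom strand with 3' ends pointing the same way, so neither can prime synthesis back toward the other.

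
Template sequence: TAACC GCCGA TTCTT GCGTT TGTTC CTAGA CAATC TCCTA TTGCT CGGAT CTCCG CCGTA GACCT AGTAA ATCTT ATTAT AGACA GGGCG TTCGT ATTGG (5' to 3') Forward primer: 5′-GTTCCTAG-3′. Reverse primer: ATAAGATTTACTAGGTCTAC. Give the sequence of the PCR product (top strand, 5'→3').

Scanning the template, GTTCCTAG occurs at positions 22–29; this primer anneals to the bottom strand there with its 3' end pointing downstream.
The reverse primer's reverse complement is GTAGACCTAGTAAATCTTAT, which matches the template at positions 58–77.
The product is the template from position 22 through 77 (56 bp).

5'-GTTCCTAGACAATCTCCTATTGCTCGGATCTCCGCCGTAGACCTAGTAAATCTTAT-3'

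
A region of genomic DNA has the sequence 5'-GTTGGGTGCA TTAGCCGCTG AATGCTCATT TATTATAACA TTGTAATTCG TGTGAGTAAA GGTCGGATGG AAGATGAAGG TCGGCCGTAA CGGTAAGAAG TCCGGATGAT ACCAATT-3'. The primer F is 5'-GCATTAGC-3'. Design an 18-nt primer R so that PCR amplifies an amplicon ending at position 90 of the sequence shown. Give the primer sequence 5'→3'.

5'-TTACGGCCGACCTTCATC-3'

The forward primer binds at positions 8–15; the product's 3' end on the top strand is position 90.
The reverse primer anneals to the top strand over positions 73–90, i.e. to GATGAAGGTCGGCCGTAA.
Its sequence written 5'→3' is the reverse complement: TTACGGCCGACCTTCATC.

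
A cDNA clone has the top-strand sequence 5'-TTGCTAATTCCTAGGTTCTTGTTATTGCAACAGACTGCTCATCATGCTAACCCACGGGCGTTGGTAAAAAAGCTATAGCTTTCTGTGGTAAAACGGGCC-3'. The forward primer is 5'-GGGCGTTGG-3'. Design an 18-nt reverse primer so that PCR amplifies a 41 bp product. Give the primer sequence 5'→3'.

The forward primer binds at positions 56–64, so a 41 bp product ends at position 56 + 41 − 1 = 96.
The reverse primer anneals to the top strand over positions 79–96, i.e. to CTTTCTGTGGTAAAACGG.
Its sequence written 5'→3' is the reverse complement: CCGTTTTACCACAGAAAG.

5'-CCGTTTTACCACAGAAAG-3'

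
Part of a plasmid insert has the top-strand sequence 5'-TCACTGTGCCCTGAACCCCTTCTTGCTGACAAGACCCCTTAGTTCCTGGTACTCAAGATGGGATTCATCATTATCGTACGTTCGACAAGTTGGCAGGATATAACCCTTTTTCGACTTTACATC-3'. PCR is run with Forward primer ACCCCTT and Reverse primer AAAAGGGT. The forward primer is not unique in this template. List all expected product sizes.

The forward primer ACCCCTT matches the top strand at positions 15–21, 34–40.
The reverse primer's reverse complement is ACCCTTTT, matching at positions 103–110.
Each forward site pairs with the reverse site to give a product ending at position 110: sizes 96, 77 bp.

96 bp, 77 bp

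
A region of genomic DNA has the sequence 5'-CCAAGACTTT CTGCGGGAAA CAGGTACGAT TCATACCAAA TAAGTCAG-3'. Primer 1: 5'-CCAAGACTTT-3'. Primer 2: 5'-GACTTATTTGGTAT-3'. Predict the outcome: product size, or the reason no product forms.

Primer 1 (CCAAGACTTT) matches the top strand at positions 1–10; it acts as a forward primer.
Primer 2's reverse complement is ATACCAAATAAGTC, matching the top strand at positions 33–46; it acts as a reverse primer.
The 3' ends face each other across positions 1–46, giving a 46 bp product.

Yes — a 46 bp product.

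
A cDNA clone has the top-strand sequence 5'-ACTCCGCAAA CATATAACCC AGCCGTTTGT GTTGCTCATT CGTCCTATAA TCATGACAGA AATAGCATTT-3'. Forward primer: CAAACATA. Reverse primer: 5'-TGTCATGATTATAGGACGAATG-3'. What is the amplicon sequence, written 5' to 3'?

5'-CAAACATATAACCCAGCCGTTTGTGTTGCTCATTCGTCCTATAATCATGACA-3'

Forward primer CAAACATA is found on the top strand at positions 7–14.
The reverse primer's reverse complement is CATTCGTCCTATAATCATGACA, which matches the template at positions 37–58.
The product is the template from position 7 through 58 (52 bp).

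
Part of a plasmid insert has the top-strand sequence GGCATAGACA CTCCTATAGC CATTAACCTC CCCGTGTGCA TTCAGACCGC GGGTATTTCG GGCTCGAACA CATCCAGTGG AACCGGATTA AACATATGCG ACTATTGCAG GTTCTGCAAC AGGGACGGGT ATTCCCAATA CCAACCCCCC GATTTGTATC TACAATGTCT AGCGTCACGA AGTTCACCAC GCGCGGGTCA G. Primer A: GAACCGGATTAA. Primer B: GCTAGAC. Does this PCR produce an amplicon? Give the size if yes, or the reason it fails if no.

Yes — a 94 bp product.

Primer A (GAACCGGATTAA) matches the top strand at positions 80–91; it acts as a forward primer.
Primer B's reverse complement is GTCTAGC, matching the top strand at positions 167–173; it acts as a reverse primer.
The 3' ends face each other across positions 80–173, giving a 94 bp product.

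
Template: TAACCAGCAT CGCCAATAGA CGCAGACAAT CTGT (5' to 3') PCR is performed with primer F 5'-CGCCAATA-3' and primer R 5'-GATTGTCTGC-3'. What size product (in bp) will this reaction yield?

Scanning the template, CGCCAATA occurs at positions 11–18; this primer anneals to the bottom strand there with its 3' end pointing downstream.
Taking the reverse complement of GATTGTCTGC gives GCAGACAATC, found at positions 22–31 on the template; the primer anneals here to the top strand with its 3' end pointing upstream.
The product runs from position 11 to position 31, so its length is 31 − 11 + 1 = 21 bp.

21 bp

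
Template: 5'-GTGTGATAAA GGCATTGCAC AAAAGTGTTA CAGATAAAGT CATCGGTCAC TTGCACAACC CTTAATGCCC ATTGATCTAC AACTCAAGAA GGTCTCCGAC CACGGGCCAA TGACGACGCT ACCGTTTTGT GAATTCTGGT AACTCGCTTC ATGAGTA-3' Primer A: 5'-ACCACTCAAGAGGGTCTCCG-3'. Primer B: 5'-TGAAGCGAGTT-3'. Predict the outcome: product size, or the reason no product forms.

No product — primer A has no binding site in the template.

Primer A (ACCACTCAAGAGGGTCTCCG) does not match the top strand, and its reverse complement CGGAGACCCTCTTGAGTGGT does not match either.
With no annealing site for primer A, no amplification occurs.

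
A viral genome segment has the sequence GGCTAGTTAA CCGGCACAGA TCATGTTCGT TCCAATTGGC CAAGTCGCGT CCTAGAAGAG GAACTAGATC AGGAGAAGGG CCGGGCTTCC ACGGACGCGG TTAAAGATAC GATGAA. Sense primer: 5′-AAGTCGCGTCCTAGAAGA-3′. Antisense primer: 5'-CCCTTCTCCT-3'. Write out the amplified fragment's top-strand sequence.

Scanning the template, AAGTCGCGTCCTAGAAGA occurs at positions 42–59; this primer anneals to the bottom strand there with its 3' end pointing downstream.
Reverse complement of the reverse primer: AGGAGAAGGG. This occurs on the top strand at positions 71–80.
The product is the template from position 42 through 80 (39 bp).

5'-AAGTCGCGTCCTAGAAGAGGAACTAGATCAGGAGAAGGG-3'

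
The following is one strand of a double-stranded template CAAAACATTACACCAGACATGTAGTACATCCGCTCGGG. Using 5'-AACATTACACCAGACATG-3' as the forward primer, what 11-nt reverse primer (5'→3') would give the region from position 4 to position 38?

The product's 3' end on the top strand is position 38.
The reverse primer anneals to the top strand over positions 28–38, i.e. to ATCCGCTCGGG.
Its sequence written 5'→3' is the reverse complement: CCCGAGCGGAT.

5'-CCCGAGCGGAT-3'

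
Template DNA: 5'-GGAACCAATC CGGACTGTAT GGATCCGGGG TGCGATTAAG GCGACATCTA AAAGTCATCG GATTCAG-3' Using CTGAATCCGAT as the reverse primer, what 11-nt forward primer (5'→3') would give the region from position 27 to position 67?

5'-GGGGTGCGATT-3'

The reverse primer's reverse complement ATCGGATTCAG matches the template at positions 57–67; the product starts at position 27.
The forward primer is identical to the top strand over positions 27–37: GGGGTGCGATT.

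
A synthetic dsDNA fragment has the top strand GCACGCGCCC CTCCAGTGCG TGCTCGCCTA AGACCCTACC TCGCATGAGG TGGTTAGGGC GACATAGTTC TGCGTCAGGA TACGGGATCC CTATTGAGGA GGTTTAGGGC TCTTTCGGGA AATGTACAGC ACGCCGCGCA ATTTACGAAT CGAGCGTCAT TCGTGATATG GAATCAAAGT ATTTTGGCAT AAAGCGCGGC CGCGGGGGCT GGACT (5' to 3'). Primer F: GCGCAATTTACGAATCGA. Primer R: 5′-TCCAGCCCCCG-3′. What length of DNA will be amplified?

78 bp

The forward primer matches the template at positions 136–153.
The reverse primer's reverse complement is CGGGGGCTGGA, which matches the template at positions 203–213.
The product runs from position 136 to position 213, so its length is 213 − 136 + 1 = 78 bp.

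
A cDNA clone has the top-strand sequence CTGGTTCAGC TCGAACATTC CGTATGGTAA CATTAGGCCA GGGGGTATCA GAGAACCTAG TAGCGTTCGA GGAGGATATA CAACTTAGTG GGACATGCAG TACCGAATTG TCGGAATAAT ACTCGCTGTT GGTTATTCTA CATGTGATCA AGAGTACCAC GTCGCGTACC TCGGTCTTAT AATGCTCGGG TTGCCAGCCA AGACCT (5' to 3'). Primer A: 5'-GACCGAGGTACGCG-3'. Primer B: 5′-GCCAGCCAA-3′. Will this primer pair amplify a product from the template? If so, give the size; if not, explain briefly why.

Primer A (GACCGAGGTACGCG) has reverse complement CGCGTACCTCGGTC, which matches the top strand at positions 163–176; primer A anneals to the top strand there with its 3' end pointing upstream toward position 163.
Primer B (GCCAGCCAA) matches the top strand directly at positions 193–201; it anneals to the bottom strand with its 3' end pointing downstream toward position 201.
The 3' ends diverge (primer A extends toward position 1, primer B toward position 206), so the primers never converge on a shared product.

No product — the primers' 3' ends point away from each other.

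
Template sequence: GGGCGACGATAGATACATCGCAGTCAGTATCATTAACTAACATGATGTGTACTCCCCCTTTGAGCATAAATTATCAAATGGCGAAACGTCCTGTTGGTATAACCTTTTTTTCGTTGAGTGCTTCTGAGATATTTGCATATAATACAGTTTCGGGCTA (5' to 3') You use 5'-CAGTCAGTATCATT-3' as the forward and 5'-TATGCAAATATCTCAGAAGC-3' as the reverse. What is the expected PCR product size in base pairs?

Forward primer CAGTCAGTATCATT is found on the top strand at positions 21–34.
Taking the reverse complement of TATGCAAATATCTCAGAAGC gives GCTTCTGAGATATTTGCATA, found at positions 120–139 on the template; the primer anneals here to the top strand with its 3' end pointing upstream.
Product length = (reverse-primer end) − (forward-primer start) + 1 = 139 − 21 + 1 = 119 bp.

119 bp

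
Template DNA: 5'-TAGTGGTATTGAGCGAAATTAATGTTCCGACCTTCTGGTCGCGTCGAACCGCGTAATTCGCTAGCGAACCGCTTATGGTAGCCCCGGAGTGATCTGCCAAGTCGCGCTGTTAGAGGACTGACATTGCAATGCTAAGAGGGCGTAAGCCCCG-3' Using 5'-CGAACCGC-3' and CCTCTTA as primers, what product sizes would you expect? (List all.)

The forward primer CGAACCGC matches the top strand at positions 45–52, 65–72.
The reverse primer's reverse complement is TAAGAGG, matching at positions 133–139.
Each forward site pairs with the reverse site to give a product ending at position 139: sizes 95, 75 bp.

95 bp, 75 bp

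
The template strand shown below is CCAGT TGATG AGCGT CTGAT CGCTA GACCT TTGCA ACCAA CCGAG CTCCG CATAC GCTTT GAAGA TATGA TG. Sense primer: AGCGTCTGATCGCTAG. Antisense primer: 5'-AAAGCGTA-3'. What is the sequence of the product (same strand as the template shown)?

5'-AGCGTCTGATCGCTAGACCTTTGCAACCAACCGAGCTCCGCATACGCTTT-3'

Forward primer AGCGTCTGATCGCTAG is found on the top strand at positions 11–26.
Reverse complement of the reverse primer: TACGCTTT. This occurs on the top strand at positions 53–60.
The product is the template from position 11 through 60 (50 bp).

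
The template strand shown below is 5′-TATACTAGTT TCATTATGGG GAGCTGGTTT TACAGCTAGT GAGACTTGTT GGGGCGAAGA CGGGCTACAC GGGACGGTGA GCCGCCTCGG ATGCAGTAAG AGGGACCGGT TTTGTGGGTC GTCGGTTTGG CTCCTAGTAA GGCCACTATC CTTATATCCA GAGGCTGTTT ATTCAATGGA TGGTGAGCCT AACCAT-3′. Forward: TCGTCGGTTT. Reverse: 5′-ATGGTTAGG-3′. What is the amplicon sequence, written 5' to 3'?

5'-TCGTCGGTTTGGCTCCTAGTAAGGCCACTATCCTTATATCCAGAGGCTGTTTATTCAATGGATGGTGAGCCTAACCAT-3'

Scanning the template, TCGTCGGTTT occurs at positions 119–128; this primer anneals to the bottom strand there with its 3' end pointing downstream.
The reverse primer's reverse complement is CCTAACCAT, which matches the template at positions 188–196.
The product is the template from position 119 through 196 (78 bp).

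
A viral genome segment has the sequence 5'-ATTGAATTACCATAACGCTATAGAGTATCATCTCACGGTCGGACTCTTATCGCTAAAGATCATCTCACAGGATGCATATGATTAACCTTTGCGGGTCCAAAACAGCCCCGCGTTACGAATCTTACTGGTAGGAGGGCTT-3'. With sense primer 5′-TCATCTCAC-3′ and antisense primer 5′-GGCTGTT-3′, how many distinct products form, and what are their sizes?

Two products: 80 bp, 48 bp

The forward primer TCATCTCAC matches the top strand at positions 28–36, 60–68.
The reverse primer's reverse complement is AACAGCC, matching at positions 101–107.
Each forward site pairs with the reverse site to give a product ending at position 107: sizes 80, 48 bp.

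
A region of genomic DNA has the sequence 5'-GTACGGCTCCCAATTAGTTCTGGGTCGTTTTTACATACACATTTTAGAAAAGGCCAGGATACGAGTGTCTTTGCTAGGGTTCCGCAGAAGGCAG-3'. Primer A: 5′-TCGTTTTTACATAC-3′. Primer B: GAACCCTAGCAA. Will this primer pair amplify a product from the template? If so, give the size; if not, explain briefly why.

Yes — a 58 bp product.

Primer A (TCGTTTTTACATAC) matches the top strand at positions 25–38; it acts as a forward primer.
Primer B's reverse complement is TTGCTAGGGTTC, matching the top strand at positions 71–82; it acts as a reverse primer.
The 3' ends face each other across positions 25–82, giving a 58 bp product.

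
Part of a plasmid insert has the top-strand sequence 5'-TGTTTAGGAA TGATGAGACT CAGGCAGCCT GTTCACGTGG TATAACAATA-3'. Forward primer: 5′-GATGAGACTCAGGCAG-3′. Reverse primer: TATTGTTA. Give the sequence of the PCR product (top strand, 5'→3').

Scanning the template, GATGAGACTCAGGCAG occurs at positions 12–27; this primer anneals to the bottom strand there with its 3' end pointing downstream.
Reverse complement of the reverse primer: TAACAATA. This occurs on the top strand at positions 43–50.
The product is the template from position 12 through 50 (39 bp).

5'-GATGAGACTCAGGCAGCCTGTTCACGTGGTATAACAATA-3'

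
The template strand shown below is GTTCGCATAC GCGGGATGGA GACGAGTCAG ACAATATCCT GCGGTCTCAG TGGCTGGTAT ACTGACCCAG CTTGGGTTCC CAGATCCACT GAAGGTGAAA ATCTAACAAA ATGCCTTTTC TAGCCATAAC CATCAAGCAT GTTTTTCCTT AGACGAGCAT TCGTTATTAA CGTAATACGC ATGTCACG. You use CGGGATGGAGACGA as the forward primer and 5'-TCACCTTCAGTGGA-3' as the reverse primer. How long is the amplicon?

87 bp

The forward primer matches the template at positions 12–25.
The reverse primer's reverse complement is TCCACTGAAGGTGA, which matches the template at positions 85–98.
The product runs from position 12 to position 98, so its length is 98 − 12 + 1 = 87 bp.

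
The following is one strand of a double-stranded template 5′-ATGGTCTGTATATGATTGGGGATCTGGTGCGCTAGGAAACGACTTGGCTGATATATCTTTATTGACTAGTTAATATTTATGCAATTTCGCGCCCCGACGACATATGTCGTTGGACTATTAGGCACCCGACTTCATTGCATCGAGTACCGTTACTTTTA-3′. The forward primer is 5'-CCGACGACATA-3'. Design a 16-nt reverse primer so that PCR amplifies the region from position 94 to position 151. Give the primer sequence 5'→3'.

5'-AACGGTACTCGATGCA-3'

The product's 3' end on the top strand is position 151.
The reverse primer anneals to the top strand over positions 136–151, i.e. to TGCATCGAGTACCGTT.
Its sequence written 5'→3' is the reverse complement: AACGGTACTCGATGCA.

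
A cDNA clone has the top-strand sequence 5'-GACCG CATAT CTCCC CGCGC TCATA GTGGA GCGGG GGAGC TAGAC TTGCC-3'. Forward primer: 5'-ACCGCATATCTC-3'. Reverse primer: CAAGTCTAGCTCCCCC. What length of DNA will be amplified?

Scanning the template, ACCGCATATCTC occurs at positions 2–13; this primer anneals to the bottom strand there with its 3' end pointing downstream.
Taking the reverse complement of CAAGTCTAGCTCCCCC gives GGGGGAGCTAGACTTG, found at positions 33–48 on the template; the primer anneals here to the top strand with its 3' end pointing upstream.
Product length = (reverse-primer end) − (forward-primer start) + 1 = 48 − 2 + 1 = 47 bp.

47 bp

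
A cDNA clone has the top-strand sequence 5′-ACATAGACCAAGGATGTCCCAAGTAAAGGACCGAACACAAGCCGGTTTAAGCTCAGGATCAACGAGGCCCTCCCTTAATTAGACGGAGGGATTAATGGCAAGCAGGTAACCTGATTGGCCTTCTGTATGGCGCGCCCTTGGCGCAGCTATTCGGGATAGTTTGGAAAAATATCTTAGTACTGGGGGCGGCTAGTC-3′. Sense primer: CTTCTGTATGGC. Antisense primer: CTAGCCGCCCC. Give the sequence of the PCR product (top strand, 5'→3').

5'-CTTCTGTATGGCGCGCCCTTGGCGCAGCTATTCGGGATAGTTTGGAAAAATATCTTAGTACTGGGGGCGGCTAG-3'

Forward primer CTTCTGTATGGC is found on the top strand at positions 120–131.
The reverse primer's reverse complement is GGGGCGGCTAG, which matches the template at positions 183–193.
The product is the template from position 120 through 193 (74 bp).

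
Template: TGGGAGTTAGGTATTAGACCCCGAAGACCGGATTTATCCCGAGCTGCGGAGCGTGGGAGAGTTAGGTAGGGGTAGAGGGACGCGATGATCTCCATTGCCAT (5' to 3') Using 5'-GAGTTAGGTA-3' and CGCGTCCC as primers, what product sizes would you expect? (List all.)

The forward primer GAGTTAGGTA matches the top strand at positions 4–13, 59–68.
The reverse primer's reverse complement is GGGACGCG, matching at positions 77–84.
Each forward site pairs with the reverse site to give a product ending at position 84: sizes 81, 26 bp.

81 bp, 26 bp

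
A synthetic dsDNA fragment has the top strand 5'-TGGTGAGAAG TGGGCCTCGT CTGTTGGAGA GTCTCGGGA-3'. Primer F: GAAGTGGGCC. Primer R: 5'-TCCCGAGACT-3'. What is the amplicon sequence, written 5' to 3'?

5'-GAAGTGGGCCTCGTCTGTTGGAGAGTCTCGGGA-3'

The forward primer matches the template at positions 7–16.
The reverse primer's reverse complement is AGTCTCGGGA, which matches the template at positions 30–39.
The product is the template from position 7 through 39 (33 bp).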